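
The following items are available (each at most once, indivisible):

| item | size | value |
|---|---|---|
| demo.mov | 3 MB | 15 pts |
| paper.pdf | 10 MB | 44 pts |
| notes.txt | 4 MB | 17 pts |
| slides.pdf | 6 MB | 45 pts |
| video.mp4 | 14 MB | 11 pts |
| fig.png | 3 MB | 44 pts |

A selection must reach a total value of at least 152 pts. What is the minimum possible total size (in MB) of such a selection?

26

Subsets with value ≥ 152, sorted by total size:
- demo.mov+paper.pdf+notes.txt+slides.pdf+fig.png: size 26, value 165
- demo.mov+paper.pdf+slides.pdf+video.mp4+fig.png: size 36, value 159
- paper.pdf+notes.txt+slides.pdf+video.mp4+fig.png: size 37, value 161
Minimum size: 26 MB.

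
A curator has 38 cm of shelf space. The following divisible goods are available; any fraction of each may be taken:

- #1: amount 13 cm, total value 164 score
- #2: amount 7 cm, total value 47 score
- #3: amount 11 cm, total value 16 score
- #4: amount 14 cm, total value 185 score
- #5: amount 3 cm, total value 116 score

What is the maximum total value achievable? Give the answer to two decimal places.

Take in order of value per unit:
- #5 (116/3 per unit): all 3 → value 116, running total 116.00
- #4 (185/14 per unit): all 14 → value 185, running total 301.00
- #1 (164/13 per unit): all 13 → value 164, running total 465.00
- #2 (47/7 per unit): all 7 → value 47, running total 512.00
- #3 (16/11 per unit): 1 of 11 → value 1×16/11 = 1.4545, running total 513.45
Total 513.45.

513.45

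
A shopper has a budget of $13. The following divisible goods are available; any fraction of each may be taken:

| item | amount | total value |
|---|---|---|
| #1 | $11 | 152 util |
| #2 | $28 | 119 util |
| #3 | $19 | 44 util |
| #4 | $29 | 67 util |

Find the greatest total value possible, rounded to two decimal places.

160.50

Take in order of value per unit:
- #1 (152/11 per unit): all 11 → value 152, running total 152.00
- #2 (119/28 per unit): 2 of 28 → value 2×119/28 = 8.5000, running total 160.50
Total 160.50.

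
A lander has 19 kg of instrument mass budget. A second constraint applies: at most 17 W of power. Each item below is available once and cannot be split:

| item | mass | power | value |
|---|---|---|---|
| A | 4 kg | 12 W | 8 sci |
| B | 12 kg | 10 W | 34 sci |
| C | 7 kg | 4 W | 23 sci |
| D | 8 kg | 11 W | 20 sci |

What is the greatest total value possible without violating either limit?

57 sci

Feasible sets respecting both limits:
- B+C: mass 19, power 14, value 57
- C+D: mass 15, power 15, value 43
- B: mass 12, power 10, value 34
Best: 57 sci.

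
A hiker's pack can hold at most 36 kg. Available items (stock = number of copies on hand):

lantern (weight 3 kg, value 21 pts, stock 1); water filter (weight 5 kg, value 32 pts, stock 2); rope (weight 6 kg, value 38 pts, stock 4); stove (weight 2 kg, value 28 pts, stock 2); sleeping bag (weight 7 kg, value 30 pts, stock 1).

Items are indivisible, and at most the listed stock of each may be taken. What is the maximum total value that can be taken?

Top feasible selections:
- 1×lantern + 1×water filter + 4×rope + 2×stove: weight 36, value 261
- 1×lantern + 2×water filter + 3×rope + 2×stove: weight 35, value 255
- 1×lantern + 2×water filter + 2×rope + 2×stove + 1×sleeping bag: weight 36, value 247
Best: 261 pts.

261 pts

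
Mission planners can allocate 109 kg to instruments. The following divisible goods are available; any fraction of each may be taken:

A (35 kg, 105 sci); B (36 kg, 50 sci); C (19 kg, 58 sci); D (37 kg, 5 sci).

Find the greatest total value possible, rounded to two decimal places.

215.57

Take in order of value per unit:
- C (58/19 per unit): all 19 → value 58, running total 58.00
- A (105/35 per unit): all 35 → value 105, running total 163.00
- B (50/36 per unit): all 36 → value 50, running total 213.00
- D (5/37 per unit): 19 of 37 → value 19×5/37 = 2.5676, running total 215.57
Total 215.57.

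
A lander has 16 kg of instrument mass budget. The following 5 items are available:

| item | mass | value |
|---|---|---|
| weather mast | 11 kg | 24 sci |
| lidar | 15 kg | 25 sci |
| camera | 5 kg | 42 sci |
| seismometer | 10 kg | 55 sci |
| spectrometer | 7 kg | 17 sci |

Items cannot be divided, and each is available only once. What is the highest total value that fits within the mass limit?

Check high-value combinations within 16 kg:
- camera+seismometer: mass 5+10=15, value 42+55=97
- weather mast+camera: mass 11+5=16, value 24+42=66
- camera+spectrometer: mass 5+7=12, value 42+17=59
- seismometer: mass 10, value 55
- camera: mass 5, value 42
Best: 97 sci.

97 sci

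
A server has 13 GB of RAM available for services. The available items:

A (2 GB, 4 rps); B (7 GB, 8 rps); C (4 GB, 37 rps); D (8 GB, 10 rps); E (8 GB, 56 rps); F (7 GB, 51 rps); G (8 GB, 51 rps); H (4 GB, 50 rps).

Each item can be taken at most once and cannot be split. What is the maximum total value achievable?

106 rps

Check high-value combinations within 13 GB:
- E+H: memory 8+4=12, value 56+50=106
- A+F+H: memory 2+7+4=13, value 4+51+50=105
- F+H: memory 7+4=11, value 51+50=101
Best: 106 rps.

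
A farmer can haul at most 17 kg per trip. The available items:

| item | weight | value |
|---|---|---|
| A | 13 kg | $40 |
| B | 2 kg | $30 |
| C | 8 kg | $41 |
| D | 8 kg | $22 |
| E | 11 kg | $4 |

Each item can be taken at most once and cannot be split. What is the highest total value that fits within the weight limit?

Check high-value combinations within 17 kg:
- B+C: weight 2+8=10, value 30+41=71
- A+B: weight 13+2=15, value 40+30=70
- C+D: weight 8+8=16, value 41+22=63
- B+D: weight 2+8=10, value 30+22=52
Best: $71.

$71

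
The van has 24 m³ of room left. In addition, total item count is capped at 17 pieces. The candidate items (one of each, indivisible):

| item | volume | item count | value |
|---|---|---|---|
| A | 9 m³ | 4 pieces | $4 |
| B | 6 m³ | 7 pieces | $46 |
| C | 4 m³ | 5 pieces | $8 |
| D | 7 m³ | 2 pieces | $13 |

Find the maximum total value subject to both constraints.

$67

Feasible sets respecting both limits:
- B+C+D: volume 17, item count 14, value 67
- A+B+D: volume 22, item count 13, value 63
- B+D: volume 13, item count 9, value 59
Best: $67.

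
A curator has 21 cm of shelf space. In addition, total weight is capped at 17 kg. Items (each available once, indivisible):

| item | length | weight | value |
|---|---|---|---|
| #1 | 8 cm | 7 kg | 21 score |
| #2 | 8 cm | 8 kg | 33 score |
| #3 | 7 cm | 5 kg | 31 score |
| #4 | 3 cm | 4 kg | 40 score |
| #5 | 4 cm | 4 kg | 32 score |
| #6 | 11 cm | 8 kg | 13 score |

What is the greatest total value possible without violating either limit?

Feasible sets respecting both limits:
- #2+#4+#5: length 15, weight 16, value 105
- #2+#3+#4: length 18, weight 17, value 104
- #3+#4+#5: length 14, weight 13, value 103
Best: 105 score.

105 score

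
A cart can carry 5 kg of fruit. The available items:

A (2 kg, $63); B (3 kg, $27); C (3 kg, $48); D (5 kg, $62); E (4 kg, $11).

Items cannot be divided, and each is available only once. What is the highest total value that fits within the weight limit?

$111

This is a 0/1 knapsack; check combinations near the capacity.
- A+C: weight 2+3=5, value 63+48=111
- A+B: weight 2+3=5, value 63+27=90
- A: weight 2, value 63
- D: weight 5, value 62
Best: $111.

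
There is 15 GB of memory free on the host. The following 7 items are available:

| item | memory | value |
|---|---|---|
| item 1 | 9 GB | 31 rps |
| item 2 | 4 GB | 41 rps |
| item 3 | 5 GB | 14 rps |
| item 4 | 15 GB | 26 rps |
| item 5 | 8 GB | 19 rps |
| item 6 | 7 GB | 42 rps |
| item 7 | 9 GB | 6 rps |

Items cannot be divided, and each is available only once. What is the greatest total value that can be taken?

Check high-value combinations within 15 GB:
- item 2+item 6: memory 4+7=11, value 41+42=83
- item 1+item 2: memory 9+4=13, value 31+41=72
- item 5+item 6: memory 8+7=15, value 19+42=61
- item 2+item 5: memory 4+8=12, value 41+19=60
Best: 83 rps.

83 rps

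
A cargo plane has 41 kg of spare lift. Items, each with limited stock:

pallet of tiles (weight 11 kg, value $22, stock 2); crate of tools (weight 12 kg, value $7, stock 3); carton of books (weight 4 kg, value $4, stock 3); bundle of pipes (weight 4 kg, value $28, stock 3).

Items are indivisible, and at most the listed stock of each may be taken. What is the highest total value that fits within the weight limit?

$132

Best selections within weight 41 and stock limits:
- 2×pallet of tiles + 1×carton of books + 3×bundle of pipes: weight 38, value 132
- 2×pallet of tiles + 3×bundle of pipes: weight 34, value 128
Best: $132.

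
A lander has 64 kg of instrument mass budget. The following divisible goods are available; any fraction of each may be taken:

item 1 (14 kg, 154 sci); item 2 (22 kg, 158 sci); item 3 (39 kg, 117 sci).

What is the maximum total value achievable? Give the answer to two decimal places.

Take in order of value per unit:
- item 1 (154/14 per unit): all 14 → value 154, running total 154.00
- item 2 (158/22 per unit): all 22 → value 158, running total 312.00
- item 3 (117/39 per unit): 28 of 39 → value 28×117/39 = 84.0000, running total 396.00
Total 396.00.

396.00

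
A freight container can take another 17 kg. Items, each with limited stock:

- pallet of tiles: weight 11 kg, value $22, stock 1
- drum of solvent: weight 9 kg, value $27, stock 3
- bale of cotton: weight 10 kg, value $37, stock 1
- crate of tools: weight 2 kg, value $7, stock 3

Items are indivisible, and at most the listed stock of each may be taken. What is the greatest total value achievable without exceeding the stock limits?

$58

Top feasible selections:
- 1×bale of cotton + 3×crate of tools: weight 16, value 58
- 1×bale of cotton + 2×crate of tools: weight 14, value 51
- 1×drum of solvent + 3×crate of tools: weight 15, value 48
- 1×bale of cotton + 1×crate of tools: weight 12, value 44
Best: $58.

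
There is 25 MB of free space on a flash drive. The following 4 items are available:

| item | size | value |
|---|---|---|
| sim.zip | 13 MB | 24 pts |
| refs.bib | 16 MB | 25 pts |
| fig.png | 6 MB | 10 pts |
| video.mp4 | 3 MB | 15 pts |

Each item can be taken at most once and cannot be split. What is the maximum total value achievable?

50 pts

Check high-value combinations within 25 MB:
- refs.bib+fig.png+video.mp4: size 16+6+3=25, value 25+10+15=50
- sim.zip+fig.png+video.mp4: size 13+6+3=22, value 24+10+15=49
- refs.bib+video.mp4: size 16+3=19, value 25+15=40
- sim.zip+video.mp4: size 13+3=16, value 24+15=39
Best: 50 pts.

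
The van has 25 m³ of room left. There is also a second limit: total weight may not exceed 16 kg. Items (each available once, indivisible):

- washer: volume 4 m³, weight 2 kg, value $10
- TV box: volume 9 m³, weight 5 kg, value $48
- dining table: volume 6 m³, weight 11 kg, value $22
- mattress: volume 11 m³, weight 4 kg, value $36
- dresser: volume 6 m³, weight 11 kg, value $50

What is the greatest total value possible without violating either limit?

$98

Feasible sets respecting both limits:
- TV box+dresser: volume 15, weight 16, value 98
- washer+TV box+mattress: volume 24, weight 11, value 94
- mattress+dresser: volume 17, weight 15, value 86
- TV box+mattress: volume 20, weight 9, value 84
Best: $98.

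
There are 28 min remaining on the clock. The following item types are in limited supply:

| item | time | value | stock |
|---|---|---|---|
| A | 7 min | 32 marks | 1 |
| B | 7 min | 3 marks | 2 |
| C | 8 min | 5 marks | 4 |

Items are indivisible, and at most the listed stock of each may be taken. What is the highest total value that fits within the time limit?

Best selections within time 28 and stock limits:
- 1×A + 2×C: time 23, value 42
- 1×A + 1×B + 1×C: time 22, value 40
- 1×A + 2×B: time 21, value 38
Best: 42 marks.

42 marks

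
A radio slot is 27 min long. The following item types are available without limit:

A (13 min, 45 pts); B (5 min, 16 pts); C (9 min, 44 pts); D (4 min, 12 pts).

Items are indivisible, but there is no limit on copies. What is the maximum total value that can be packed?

132 pts

Best value-per-unit is C at 44/9, and filling with it alone uses duration 3×9=27. No mix of the others beats 3×44 = 132.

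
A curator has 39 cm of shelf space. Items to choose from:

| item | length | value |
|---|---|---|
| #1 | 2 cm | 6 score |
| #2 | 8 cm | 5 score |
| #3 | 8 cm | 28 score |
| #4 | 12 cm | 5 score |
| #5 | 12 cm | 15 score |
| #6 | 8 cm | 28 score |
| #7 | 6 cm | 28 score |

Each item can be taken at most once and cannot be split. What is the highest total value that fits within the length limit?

105 score

Check high-value combinations within 39 cm:
- #1+#3+#5+#6+#7: length 2+8+12+8+6=36, value 6+28+15+28+28=105
- #3+#5+#6+#7: length 8+12+8+6=34, value 28+15+28+28=99
- #1+#2+#3+#6+#7: length 2+8+8+8+6=32, value 6+5+28+28+28=95
Best: 105 score.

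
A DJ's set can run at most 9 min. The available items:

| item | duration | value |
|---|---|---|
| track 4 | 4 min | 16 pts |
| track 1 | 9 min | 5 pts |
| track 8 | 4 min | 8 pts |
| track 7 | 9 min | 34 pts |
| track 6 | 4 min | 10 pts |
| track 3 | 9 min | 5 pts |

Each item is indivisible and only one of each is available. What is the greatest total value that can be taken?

Check high-value combinations within 9 min:
- track 7: duration 9, value 34
- track 4+track 6: duration 4+4=8, value 16+10=26
- track 4+track 8: duration 4+4=8, value 16+8=24
- track 8+track 6: duration 4+4=8, value 8+10=18
Best: 34 pts.

34 pts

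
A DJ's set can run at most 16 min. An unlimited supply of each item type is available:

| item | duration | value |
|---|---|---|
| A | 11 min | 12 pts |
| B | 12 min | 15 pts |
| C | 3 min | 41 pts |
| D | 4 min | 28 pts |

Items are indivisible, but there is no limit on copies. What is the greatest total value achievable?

Best value-per-unit is C at 41/3, and filling with it alone uses duration 5×3=15. No mix of the others beats 5×41 = 205.

205 pts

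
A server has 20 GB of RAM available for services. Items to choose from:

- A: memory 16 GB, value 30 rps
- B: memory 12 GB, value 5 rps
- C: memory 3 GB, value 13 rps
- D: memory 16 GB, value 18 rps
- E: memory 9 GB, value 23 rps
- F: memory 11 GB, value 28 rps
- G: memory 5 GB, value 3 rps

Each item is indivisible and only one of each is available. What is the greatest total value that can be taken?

51 rps

This is a 0/1 knapsack; check combinations near the capacity.
- E+F: memory 9+11=20, value 23+28=51
- C+F+G: memory 3+11+5=19, value 13+28+3=44
- A+C: memory 16+3=19, value 30+13=43
Best: 51 rps.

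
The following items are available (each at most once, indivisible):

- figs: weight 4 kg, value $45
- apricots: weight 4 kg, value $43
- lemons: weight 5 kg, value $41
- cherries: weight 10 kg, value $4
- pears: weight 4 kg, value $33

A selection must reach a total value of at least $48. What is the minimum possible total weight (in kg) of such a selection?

8

Subsets with value ≥ 48, sorted by total weight:
- figs+apricots: weight 8, value 88
- figs+pears: weight 8, value 78
- apricots+pears: weight 8, value 76
Minimum weight: 8 kg.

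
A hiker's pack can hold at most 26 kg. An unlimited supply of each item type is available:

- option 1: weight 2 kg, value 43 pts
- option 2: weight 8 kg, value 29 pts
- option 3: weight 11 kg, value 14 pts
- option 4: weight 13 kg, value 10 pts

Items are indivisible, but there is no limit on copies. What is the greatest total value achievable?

559 pts

Best value-per-unit is option 1 at 43/2, and filling with it alone uses weight 13×2=26. No mix of the others beats 13×43 = 559.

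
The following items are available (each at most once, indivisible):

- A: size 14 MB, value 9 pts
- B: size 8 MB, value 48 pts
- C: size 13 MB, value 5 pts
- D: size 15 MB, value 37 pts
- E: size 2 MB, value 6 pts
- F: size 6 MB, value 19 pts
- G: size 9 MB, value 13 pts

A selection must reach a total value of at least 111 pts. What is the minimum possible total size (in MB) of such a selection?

38

Subsets with value ≥ 111, sorted by total size:
- B+D+F+G: size 38, value 117
- B+D+E+F+G: size 40, value 123
Minimum size: 38 MB.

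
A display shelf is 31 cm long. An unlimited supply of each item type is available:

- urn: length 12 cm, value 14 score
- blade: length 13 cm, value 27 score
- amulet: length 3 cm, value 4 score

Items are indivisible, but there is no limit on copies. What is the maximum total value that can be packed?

Best value-per-unit is blade at 27/13; filling with it alone gives 2×27 = 54.
Optimal mix: 2×blade + 1×amulet → length 29, value 58.

58 score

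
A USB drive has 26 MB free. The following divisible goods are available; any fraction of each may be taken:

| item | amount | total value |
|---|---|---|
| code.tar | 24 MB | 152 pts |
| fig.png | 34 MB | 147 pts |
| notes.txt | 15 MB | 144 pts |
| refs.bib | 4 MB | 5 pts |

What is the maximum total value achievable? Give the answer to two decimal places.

Take in order of value per unit:
- notes.txt (144/15 per unit): all 15 → value 144, running total 144.00
- code.tar (152/24 per unit): 11 of 24 → value 11×152/24 = 69.6667, running total 213.67
Total 213.67.

213.67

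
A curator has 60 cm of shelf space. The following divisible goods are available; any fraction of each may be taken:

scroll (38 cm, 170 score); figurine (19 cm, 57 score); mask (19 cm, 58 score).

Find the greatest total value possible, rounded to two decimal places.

237.00

Take in order of value per unit:
- scroll (170/38 per unit): all 38 → value 170, running total 170.00
- mask (58/19 per unit): all 19 → value 58, running total 228.00
- figurine (57/19 per unit): 3 of 19 → value 3×57/19 = 9.0000, running total 237.00
Total 237.00.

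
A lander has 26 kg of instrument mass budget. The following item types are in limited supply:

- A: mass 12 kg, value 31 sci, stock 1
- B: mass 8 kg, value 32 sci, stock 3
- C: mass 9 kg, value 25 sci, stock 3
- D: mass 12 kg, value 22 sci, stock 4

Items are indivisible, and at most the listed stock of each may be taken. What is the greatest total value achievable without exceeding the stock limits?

Top feasible selections:
- 3×B: mass 24, value 96
- 2×B + 1×C: mass 25, value 89
- 1×B + 2×C: mass 26, value 82
Best: 96 sci.

96 sci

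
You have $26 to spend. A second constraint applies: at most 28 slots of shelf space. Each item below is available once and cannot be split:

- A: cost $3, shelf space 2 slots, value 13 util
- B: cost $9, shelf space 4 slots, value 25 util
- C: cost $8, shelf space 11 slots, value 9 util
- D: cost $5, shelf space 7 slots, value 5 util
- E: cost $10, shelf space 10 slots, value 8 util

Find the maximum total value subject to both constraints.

52 util

Feasible sets respecting both limits:
- A+B+C+D: cost 25, shelf space 24, value 52
- A+B+C: cost 20, shelf space 17, value 47
- A+B+E: cost 22, shelf space 16, value 46
Best: 52 util.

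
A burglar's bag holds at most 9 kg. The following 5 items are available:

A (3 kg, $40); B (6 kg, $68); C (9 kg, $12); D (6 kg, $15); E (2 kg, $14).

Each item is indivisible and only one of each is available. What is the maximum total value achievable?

$108

This is a 0/1 knapsack; check combinations near the capacity.
- A+B: weight 3+6=9, value 40+68=108
- B+E: weight 6+2=8, value 68+14=82
- B: weight 6, value 68
- A+D: weight 3+6=9, value 40+15=55
- A+E: weight 3+2=5, value 40+14=54
Best: $108.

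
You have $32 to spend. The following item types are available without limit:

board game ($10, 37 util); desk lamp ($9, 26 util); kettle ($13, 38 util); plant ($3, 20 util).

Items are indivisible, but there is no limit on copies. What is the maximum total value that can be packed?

200 util

Best value-per-unit is plant at 20/3, and filling with it alone uses cost 10×3=30. No mix of the others beats 10×20 = 200.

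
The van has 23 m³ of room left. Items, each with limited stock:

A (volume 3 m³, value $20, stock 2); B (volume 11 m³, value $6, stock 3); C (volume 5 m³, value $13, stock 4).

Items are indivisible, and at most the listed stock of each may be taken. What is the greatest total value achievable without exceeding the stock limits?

Top feasible selections:
- 2×A + 3×C: volume 21, value 79
- 1×A + 4×C: volume 23, value 72
- 2×A + 2×C: volume 16, value 66
- 1×A + 3×C: volume 18, value 59
Best: $79.

$79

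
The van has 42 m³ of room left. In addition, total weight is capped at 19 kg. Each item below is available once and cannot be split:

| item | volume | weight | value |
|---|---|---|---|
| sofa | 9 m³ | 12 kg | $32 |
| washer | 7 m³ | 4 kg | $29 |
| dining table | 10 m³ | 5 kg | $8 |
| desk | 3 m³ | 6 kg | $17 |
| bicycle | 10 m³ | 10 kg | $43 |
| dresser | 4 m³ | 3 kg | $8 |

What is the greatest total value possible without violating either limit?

Feasible sets respecting both limits:
- washer+dining table+bicycle: volume 27, weight 19, value 80
- washer+bicycle+dresser: volume 21, weight 17, value 80
- washer+bicycle: volume 17, weight 14, value 72
- sofa+washer+dresser: volume 20, weight 19, value 69
Best: $80.

$80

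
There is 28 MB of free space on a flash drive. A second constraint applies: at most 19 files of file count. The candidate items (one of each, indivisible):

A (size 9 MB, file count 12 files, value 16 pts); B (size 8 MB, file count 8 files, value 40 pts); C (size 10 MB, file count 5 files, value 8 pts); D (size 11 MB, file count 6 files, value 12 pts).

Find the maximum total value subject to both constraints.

52 pts

Feasible sets respecting both limits:
- B+D: size 19, file count 14, value 52
- B+C: size 18, file count 13, value 48
- B: size 8, file count 8, value 40
- A+D: size 20, file count 18, value 28
Best: 52 pts.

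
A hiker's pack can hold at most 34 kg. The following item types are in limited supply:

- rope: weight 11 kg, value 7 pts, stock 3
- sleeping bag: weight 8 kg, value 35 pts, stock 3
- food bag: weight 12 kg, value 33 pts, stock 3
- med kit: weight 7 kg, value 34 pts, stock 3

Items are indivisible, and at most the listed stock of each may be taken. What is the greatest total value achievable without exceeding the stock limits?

139 pts

Best selections within weight 34 and stock limits:
- 3×sleeping bag + 1×med kit: weight 31, value 139
- 2×sleeping bag + 2×med kit: weight 30, value 138
- 1×sleeping bag + 3×med kit: weight 29, value 137
- 1×sleeping bag + 1×food bag + 2×med kit: weight 34, value 136
Best: 139 pts.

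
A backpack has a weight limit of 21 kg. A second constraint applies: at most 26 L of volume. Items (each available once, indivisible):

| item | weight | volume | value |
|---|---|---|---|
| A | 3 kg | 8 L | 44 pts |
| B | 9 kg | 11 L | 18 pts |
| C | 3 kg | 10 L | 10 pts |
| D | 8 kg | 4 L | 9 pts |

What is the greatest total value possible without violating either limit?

Feasible sets respecting both limits:
- A+B+D: weight 20, volume 23, value 71
- A+C+D: weight 14, volume 22, value 63
- A+B: weight 12, volume 19, value 62
Best: 71 pts.

71 pts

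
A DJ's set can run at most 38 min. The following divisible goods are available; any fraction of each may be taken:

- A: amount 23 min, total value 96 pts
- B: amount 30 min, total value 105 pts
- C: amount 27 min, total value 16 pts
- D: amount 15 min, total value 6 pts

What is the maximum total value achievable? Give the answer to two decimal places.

Take in order of value per unit:
- A (96/23 per unit): all 23 → value 96, running total 96.00
- B (105/30 per unit): 15 of 30 → value 15×105/30 = 52.5000, running total 148.50
Total 148.50.

148.50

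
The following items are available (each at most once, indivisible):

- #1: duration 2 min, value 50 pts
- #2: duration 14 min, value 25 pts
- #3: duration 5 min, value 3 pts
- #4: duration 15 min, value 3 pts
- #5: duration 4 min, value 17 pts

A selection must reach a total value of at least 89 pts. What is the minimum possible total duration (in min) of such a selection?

20

Subsets with value ≥ 89, sorted by total duration:
- #1+#2+#5: duration 20, value 92
- #1+#2+#3+#5: duration 25, value 95
- #1+#2+#4+#5: duration 35, value 95
Minimum duration: 20 min.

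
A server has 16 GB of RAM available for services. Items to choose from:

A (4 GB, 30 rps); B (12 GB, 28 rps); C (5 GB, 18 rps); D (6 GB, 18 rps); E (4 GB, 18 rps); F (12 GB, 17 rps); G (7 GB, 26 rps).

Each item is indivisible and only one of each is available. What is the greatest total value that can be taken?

Check high-value combinations within 16 GB:
- A+E+G: memory 4+4+7=15, value 30+18+26=74
- A+C+G: memory 4+5+7=16, value 30+18+26=74
- A+C+E: memory 4+5+4=13, value 30+18+18=66
- A+D+E: memory 4+6+4=14, value 30+18+18=66
- A+C+D: memory 4+5+6=15, value 30+18+18=66
Best: 74 rps.

74 rps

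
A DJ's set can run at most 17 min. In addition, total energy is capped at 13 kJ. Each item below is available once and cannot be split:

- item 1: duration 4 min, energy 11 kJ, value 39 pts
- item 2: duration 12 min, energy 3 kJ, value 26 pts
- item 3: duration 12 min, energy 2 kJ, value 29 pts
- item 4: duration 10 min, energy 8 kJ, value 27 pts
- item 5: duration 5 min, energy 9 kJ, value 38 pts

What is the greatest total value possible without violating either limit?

Feasible sets respecting both limits:
- item 1+item 3: duration 16, energy 13, value 68
- item 3+item 5: duration 17, energy 11, value 67
- item 2+item 5: duration 17, energy 12, value 64
- item 1: duration 4, energy 11, value 39
Best: 68 pts.

68 pts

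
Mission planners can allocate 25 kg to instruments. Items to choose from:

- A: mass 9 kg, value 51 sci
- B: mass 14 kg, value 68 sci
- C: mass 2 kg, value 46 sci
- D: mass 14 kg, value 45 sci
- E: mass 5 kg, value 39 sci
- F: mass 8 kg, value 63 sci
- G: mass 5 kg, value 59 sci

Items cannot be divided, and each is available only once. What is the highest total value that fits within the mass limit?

This is a 0/1 knapsack; check combinations near the capacity.
- A+C+F+G: mass 9+2+8+5=24, value 51+46+63+59=219
- C+E+F+G: mass 2+5+8+5=20, value 46+39+63+59=207
- A+C+E+F: mass 9+2+5+8=24, value 51+46+39+63=199
- A+C+E+G: mass 9+2+5+5=21, value 51+46+39+59=195
Best: 219 sci.

219 sci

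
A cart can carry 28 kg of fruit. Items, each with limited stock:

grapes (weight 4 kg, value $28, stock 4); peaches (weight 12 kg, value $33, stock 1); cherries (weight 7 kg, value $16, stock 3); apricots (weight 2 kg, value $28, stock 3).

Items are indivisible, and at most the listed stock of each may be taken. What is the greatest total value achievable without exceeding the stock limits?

$196

Top feasible selections:
- 4×grapes + 3×apricots: weight 22, value 196
- 3×grapes + 1×cherries + 3×apricots: weight 25, value 184
- 4×grapes + 1×cherries + 2×apricots: weight 27, value 184
- 2×grapes + 1×peaches + 3×apricots: weight 26, value 173
Best: $196.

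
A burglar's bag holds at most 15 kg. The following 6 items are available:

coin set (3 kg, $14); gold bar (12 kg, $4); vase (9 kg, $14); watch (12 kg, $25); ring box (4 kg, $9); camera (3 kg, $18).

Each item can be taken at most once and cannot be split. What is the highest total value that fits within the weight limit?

$46

This is a 0/1 knapsack; check combinations near the capacity.
- coin set+vase+camera: weight 3+9+3=15, value 14+14+18=46
- watch+camera: weight 12+3=15, value 25+18=43
- coin set+ring box+camera: weight 3+4+3=10, value 14+9+18=41
Best: $46.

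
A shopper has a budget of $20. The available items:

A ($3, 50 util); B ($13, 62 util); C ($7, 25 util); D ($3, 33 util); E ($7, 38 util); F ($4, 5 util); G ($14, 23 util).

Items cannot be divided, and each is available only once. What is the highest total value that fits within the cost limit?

146 util

Check high-value combinations within $20:
- A+C+D+E: cost 3+7+3+7=20, value 50+25+33+38=146
- A+B+D: cost 3+13+3=19, value 50+62+33=145
- A+D+E+F: cost 3+3+7+4=17, value 50+33+38+5=126
Best: 146 util.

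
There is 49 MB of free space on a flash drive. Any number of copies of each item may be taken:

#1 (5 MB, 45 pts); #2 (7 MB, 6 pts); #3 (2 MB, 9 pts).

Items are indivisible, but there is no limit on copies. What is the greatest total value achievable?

423 pts

Best value-per-unit is #1 at 45/5; filling with it alone gives 9×45 = 405.
Optimal mix: 9×#1 + 2×#3 → size 49, value 423.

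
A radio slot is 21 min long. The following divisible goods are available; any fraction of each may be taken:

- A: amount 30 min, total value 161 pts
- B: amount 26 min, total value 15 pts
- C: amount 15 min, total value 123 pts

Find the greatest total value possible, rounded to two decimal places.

Take in order of value per unit:
- C (123/15 per unit): all 15 → value 123, running total 123.00
- A (161/30 per unit): 6 of 30 → value 6×161/30 = 32.2000, running total 155.20
Total 155.20.

155.20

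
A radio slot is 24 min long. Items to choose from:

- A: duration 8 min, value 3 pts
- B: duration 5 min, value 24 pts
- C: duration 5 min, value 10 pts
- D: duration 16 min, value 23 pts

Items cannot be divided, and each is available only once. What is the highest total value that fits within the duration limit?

Check high-value combinations within 24 min:
- B+D: duration 5+16=21, value 24+23=47
- A+B+C: duration 8+5+5=18, value 3+24+10=37
- B+C: duration 5+5=10, value 24+10=34
Best: 47 pts.

47 pts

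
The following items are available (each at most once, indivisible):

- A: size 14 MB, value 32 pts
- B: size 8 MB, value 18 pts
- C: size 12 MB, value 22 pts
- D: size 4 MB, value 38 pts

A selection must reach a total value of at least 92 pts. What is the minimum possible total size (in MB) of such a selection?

Subsets with value ≥ 92, sorted by total size:
- A+C+D: size 30, value 92
- A+B+C+D: size 38, value 110
Minimum size: 30 MB.

30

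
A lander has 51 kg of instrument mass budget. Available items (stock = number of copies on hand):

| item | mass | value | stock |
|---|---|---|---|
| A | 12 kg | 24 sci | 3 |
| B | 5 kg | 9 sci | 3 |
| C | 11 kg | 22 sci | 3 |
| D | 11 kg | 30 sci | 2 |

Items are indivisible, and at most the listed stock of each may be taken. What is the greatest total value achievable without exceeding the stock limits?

Best selections within mass 51 and stock limits:
- 2×A + 1×B + 2×D: mass 51, value 117
- 1×A + 1×B + 1×C + 2×D: mass 50, value 115
- 1×B + 2×C + 2×D: mass 49, value 113
- 1×A + 3×B + 2×D: mass 49, value 111
Best: 117 sci.

117 sci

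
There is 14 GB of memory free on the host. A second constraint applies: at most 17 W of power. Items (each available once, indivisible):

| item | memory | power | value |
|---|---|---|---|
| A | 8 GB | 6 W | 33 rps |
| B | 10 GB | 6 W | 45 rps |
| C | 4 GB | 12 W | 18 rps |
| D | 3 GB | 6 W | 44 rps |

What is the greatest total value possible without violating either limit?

Feasible sets respecting both limits:
- B+D: memory 13, power 12, value 89
- A+D: memory 11, power 12, value 77
- B: memory 10, power 6, value 45
Best: 89 rps.

89 rps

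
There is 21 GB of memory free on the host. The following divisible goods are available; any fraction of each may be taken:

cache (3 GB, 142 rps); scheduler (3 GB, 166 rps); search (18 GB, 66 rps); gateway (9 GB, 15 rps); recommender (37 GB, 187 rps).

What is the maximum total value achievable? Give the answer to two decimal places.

383.81

Take in order of value per unit:
- scheduler (166/3 per unit): all 3 → value 166, running total 166.00
- cache (142/3 per unit): all 3 → value 142, running total 308.00
- recommender (187/37 per unit): 15 of 37 → value 15×187/37 = 75.8108, running total 383.81
Total 383.81.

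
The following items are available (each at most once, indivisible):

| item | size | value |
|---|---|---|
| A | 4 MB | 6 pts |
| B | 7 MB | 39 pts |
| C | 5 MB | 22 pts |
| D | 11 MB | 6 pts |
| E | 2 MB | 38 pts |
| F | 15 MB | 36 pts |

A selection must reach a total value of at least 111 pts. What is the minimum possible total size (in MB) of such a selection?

Subsets with value ≥ 111, sorted by total size:
- B+E+F: size 24, value 113
- A+B+E+F: size 28, value 119
Minimum size: 24 MB.

24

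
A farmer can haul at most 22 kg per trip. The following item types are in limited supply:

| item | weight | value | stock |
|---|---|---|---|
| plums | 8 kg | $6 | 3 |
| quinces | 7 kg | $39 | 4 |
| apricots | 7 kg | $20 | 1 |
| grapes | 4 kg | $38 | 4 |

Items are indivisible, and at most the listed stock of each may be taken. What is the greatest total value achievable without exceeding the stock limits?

$154

Best selections within weight 22 and stock limits:
- 2×quinces + 2×grapes: weight 22, value 154
- 1×quinces + 3×grapes: weight 19, value 153
- 4×grapes: weight 16, value 152
Best: $154.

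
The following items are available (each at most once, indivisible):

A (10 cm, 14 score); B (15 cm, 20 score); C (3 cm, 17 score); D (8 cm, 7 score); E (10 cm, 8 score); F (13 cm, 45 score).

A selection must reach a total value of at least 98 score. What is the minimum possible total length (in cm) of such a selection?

Subsets with value ≥ 98, sorted by total length:
- A+B+C+D+F: length 49, value 103
- A+B+C+E+F: length 51, value 104
Minimum length: 49 cm.

49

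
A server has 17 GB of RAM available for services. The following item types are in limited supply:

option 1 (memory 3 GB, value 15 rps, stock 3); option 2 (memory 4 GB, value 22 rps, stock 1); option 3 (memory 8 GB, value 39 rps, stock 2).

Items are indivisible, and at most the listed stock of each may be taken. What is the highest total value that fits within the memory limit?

84 rps

Top feasible selections:
- 3×option 1 + 1×option 3: memory 17, value 84
- 2×option 3: memory 16, value 78
- 1×option 1 + 1×option 2 + 1×option 3: memory 15, value 76
- 2×option 1 + 1×option 3: memory 14, value 69
Best: 84 rps.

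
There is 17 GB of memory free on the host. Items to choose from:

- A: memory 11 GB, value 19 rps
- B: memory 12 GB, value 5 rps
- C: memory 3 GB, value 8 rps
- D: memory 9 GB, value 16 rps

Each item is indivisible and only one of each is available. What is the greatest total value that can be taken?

27 rps

This is a 0/1 knapsack; check combinations near the capacity.
- A+C: memory 11+3=14, value 19+8=27
- C+D: memory 3+9=12, value 8+16=24
- A: memory 11, value 19
Best: 27 rps.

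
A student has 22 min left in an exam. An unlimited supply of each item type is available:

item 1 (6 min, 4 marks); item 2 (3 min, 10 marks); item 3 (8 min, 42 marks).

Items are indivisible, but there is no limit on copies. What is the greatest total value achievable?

104 marks

Best value-per-unit is item 3 at 42/8; filling with it alone gives 2×42 = 84.
Optimal mix: 2×item 2 + 2×item 3 → time 22, value 104.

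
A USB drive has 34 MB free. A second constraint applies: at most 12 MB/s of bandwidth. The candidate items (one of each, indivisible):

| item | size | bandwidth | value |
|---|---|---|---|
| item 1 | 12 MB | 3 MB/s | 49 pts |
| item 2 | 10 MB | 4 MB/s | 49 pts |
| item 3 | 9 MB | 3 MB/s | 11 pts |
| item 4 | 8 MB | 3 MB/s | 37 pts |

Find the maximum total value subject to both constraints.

Feasible sets respecting both limits:
- item 1+item 2+item 4: size 30, bandwidth 10, value 135
- item 1+item 2+item 3: size 31, bandwidth 10, value 109
- item 1+item 2: size 22, bandwidth 7, value 98
- item 1+item 3+item 4: size 29, bandwidth 9, value 97
Best: 135 pts.

135 pts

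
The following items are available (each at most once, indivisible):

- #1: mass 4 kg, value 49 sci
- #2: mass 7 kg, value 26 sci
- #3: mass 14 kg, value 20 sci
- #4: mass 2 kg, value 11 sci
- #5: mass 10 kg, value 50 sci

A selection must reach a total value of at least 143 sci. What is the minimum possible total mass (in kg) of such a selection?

35

Subsets with value ≥ 143, sorted by total mass:
- #1+#2+#3+#5: mass 35, value 145
- #1+#2+#3+#4+#5: mass 37, value 156
Minimum mass: 35 kg.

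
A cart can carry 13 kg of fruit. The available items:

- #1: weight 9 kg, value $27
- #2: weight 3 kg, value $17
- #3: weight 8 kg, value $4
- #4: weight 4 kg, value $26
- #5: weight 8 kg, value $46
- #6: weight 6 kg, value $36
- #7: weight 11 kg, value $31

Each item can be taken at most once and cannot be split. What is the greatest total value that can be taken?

$79

Check high-value combinations within 13 kg:
- #2+#4+#6: weight 3+4+6=13, value 17+26+36=79
- #4+#5: weight 4+8=12, value 26+46=72
- #2+#5: weight 3+8=11, value 17+46=63
Best: $79.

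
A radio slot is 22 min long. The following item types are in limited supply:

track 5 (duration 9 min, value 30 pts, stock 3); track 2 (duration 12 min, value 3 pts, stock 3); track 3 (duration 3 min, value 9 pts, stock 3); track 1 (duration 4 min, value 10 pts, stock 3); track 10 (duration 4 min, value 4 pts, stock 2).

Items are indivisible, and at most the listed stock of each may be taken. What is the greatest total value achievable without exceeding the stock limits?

70 pts

Top feasible selections:
- 2×track 5 + 1×track 1: duration 22, value 70
- 2×track 5 + 1×track 3: duration 21, value 69
- 1×track 5 + 3×track 3 + 1×track 1: duration 22, value 67
- 2×track 5 + 1×track 10: duration 22, value 64
Best: 70 pts.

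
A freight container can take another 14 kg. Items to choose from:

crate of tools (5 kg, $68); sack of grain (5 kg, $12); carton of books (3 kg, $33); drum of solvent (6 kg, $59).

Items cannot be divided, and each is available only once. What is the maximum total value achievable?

Check high-value combinations within 14 kg:
- crate of tools+carton of books+drum of solvent: weight 5+3+6=14, value 68+33+59=160
- crate of tools+drum of solvent: weight 5+6=11, value 68+59=127
- crate of tools+sack of grain+carton of books: weight 5+5+3=13, value 68+12+33=113
- sack of grain+carton of books+drum of solvent: weight 5+3+6=14, value 12+33+59=104
- crate of tools+carton of books: weight 5+3=8, value 68+33=101
Best: $160.

$160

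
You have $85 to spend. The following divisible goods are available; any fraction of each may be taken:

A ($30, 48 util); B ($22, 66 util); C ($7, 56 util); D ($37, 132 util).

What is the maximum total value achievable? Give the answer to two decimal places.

284.40

Take in order of value per unit:
- C (56/7 per unit): all 7 → value 56, running total 56.00
- D (132/37 per unit): all 37 → value 132, running total 188.00
- B (66/22 per unit): all 22 → value 66, running total 254.00
- A (48/30 per unit): 19 of 30 → value 19×48/30 = 30.4000, running total 284.40
Total 284.40.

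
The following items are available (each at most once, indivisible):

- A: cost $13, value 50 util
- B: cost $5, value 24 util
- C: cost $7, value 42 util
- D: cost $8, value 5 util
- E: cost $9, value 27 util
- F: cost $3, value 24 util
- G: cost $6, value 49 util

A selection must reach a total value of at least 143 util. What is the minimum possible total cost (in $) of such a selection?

Subsets with value ≥ 143, sorted by total cost:
- A+B+F+G: cost 27, value 147
- A+C+F+G: cost 29, value 165
- B+C+D+F+G: cost 29, value 144
Minimum cost: 27 $.

27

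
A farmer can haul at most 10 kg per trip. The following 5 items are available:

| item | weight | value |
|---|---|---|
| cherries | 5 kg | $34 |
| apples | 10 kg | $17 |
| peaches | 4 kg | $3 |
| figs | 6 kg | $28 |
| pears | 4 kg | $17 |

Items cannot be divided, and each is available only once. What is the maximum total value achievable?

$51

Check high-value combinations within 10 kg:
- cherries+pears: weight 5+4=9, value 34+17=51
- figs+pears: weight 6+4=10, value 28+17=45
- cherries+peaches: weight 5+4=9, value 34+3=37
- cherries: weight 5, value 34
- peaches+figs: weight 4+6=10, value 3+28=31
Best: $51.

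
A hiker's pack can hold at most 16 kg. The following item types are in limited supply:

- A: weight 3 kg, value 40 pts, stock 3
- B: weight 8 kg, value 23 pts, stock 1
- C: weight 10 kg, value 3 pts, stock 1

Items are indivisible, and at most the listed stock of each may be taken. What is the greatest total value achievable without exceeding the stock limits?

Best selections within weight 16 and stock limits:
- 3×A: weight 9, value 120
- 2×A + 1×B: weight 14, value 103
- 2×A + 1×C: weight 16, value 83
- 2×A: weight 6, value 80
Best: 120 pts.

120 pts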